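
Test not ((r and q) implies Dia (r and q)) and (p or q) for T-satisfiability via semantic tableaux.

1. not ((r and q) implies Dia (r and q)) and (p or q), u
2. not ((r and q) implies Dia (r and q)), u
3. p or q, u
4. r and q, u
5. not Dia (r and q), u
6. r, u
7. q, u
8. not (r and q), u
9. not q, u
Accessibility: uRu
Branch closes: q and not q both at u.
All branches of the tableau close; one closing branch shown above.

Unsatisfiable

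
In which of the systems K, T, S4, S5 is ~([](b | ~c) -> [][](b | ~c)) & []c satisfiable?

K, T

T-tableau for the formula:
1. ~([](b | ~c) -> [][](b | ~c)) & []c, 0
2. ~([](b | ~c) -> [][](b | ~c)), 0
3. []c, 0
4. [](b | ~c), 0
5. ~[][](b | ~c), 0
6. c, 0
7. b | ~c, 0
8. b, 0
9. ~[](b | ~c), 1
10. c, 1
11. b | ~c, 1
12. b, 1
13. ~(b | ~c), 2
14. ~b, 2
15. c, 2
Accessibility: 0R0, 0R1, 1R1, 1R2, 2R2
Complete open branch: satisfiable in T, hence also in K (this T-model is also a K-model).
S4-tableau for the formula:
1. ~([](b | ~c) -> [][](b | ~c)) & []c, 0
2. ~([](b | ~c) -> [][](b | ~c)), 0
3. []c, 0
4. [](b | ~c), 0
5. ~[][](b | ~c), 0
6. c, 0
7. b | ~c, 0
8. b, 0
9. ~[](b | ~c), 1
10. c, 1
11. b | ~c, 1
12. b, 1
13. ~(b | ~c), 2
14. ~b, 2
15. c, 2
16. b | ~c, 2
17. ~c, 2
Accessibility: 0R0, 0R1, 0R2, 1R1, 1R2, 2R2
Branch closes: c and ~c both at 2.
Every branch closes (one shown): unsatisfiable in S4, hence also in S5 (every S5-frame is an S4-frame).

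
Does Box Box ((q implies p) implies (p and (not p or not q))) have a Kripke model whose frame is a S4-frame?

Satisfiable (open branch found)

1. Box Box ((q implies p) implies (p and (not p or not q))), w0
2. Box ((q implies p) implies (p and (not p or not q))), w0
3. (q implies p) implies (p and (not p or not q)), w0
4. p and (not p or not q), w0
5. p, w0
6. not p or not q, w0
7. not q, w0
Accessibility: w0Rw0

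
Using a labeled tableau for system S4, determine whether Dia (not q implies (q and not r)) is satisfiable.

Yes, satisfiable

1. Dia (not q implies (q and not r)), 0
2. not q implies (q and not r), 1
3. q and not r, 1
4. q, 1
5. not r, 1
Accessibility: 0R0, 0R1, 1R1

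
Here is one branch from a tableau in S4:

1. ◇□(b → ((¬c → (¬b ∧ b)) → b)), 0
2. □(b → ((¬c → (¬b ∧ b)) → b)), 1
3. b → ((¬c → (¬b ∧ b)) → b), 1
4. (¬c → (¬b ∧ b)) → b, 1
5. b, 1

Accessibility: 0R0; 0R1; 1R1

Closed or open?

No atom appears with both signs at the same world.

Not closed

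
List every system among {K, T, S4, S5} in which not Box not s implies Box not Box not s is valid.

S4-tableau for the negation not (not Box not s implies Box not Box not s):
1. not (not Box not s implies Box not Box not s), u
2. not Box not s, u
3. not Box not Box not s, u
4. s, v
5. Box not s, w
6. not s, w
Accessibility: uRu, uRv, uRw, vRv, wRw
Complete open branch: countermodel on an S4-frame, so not valid in S4, nor in K, T (the same frame is also a K-frame and a T-frame).
S5-tableau for the negation not (not Box not s implies Box not Box not s):
1. not (not Box not s implies Box not Box not s), u
2. not Box not s, u
3. not Box not Box not s, u
4. s, v
5. Box not s, w
6. not s, u
7. not s, v
Accessibility: uRu, uRv, uRw, vRu, vRv, vRw, wRu, wRv, wRw
Branch closes: s and not s both at v.
Every branch closes (one shown): valid in S5.

S5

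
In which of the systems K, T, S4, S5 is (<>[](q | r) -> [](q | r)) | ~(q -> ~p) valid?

S5

S5-tableau for the negation ~((<>[](q | r) -> [](q | r)) | ~(q -> ~p)):
1. ~((<>[](q | r) -> [](q | r)) | ~(q -> ~p)), w0
2. ~(<>[](q | r) -> [](q | r)), w0
3. q -> ~p, w0
4. <>[](q | r), w0
5. ~[](q | r), w0
6. ~p, w0
7. [](q | r), w1
8. q | r, w0
9. q | r, w1
10. r, w0
11. r, w1
12. ~(q | r), w2
13. ~q, w2
14. ~r, w2
15. q | r, w2
16. r, w2
Accessibility: w0Rw0, w0Rw1, w0Rw2, w1Rw0, w1Rw1, w1Rw2, w2Rw0, w2Rw1, w2Rw2
Branch closes: r and ~r both at w2.
Every branch closes (one shown): valid in S5.
S4-tableau for the negation ~((<>[](q | r) -> [](q | r)) | ~(q -> ~p)):
1. ~((<>[](q | r) -> [](q | r)) | ~(q -> ~p)), w0
2. ~(<>[](q | r) -> [](q | r)), w0
3. q -> ~p, w0
4. <>[](q | r), w0
5. ~[](q | r), w0
6. ~p, w0
7. [](q | r), w1
8. q | r, w1
9. r, w1
10. ~(q | r), w2
11. ~q, w2
12. ~r, w2
Accessibility: w0Rw0, w0Rw1, w0Rw2, w1Rw1, w2Rw2
Complete open branch: countermodel on an S4-frame, so not valid in S4, nor in K, T (the same frame is also a K-frame and a T-frame).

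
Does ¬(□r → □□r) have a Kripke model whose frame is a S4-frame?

Unsatisfiable (every branch closes)

1. ¬(□r → □□r), u
2. □r, u
3. ¬□□r, u
4. r, u
5. ¬□r, v
6. r, v
7. ¬r, w
8. r, w
Accessibility: uRu, uRv, uRw, vRv, vRw, wRw
Branch closes: r and ¬r both at w.
All branches of the tableau close; one closing branch shown above.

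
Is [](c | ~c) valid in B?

Valid in B

Tableau for the negation ~[](c | ~c):
1. ~[](c | ~c), u
2. ~(c | ~c), v
3. ~c, v
4. c, v
Accessibility: uRu, uRv, vRu, vRv
Branch closes: c and ~c both at v.
Every branch of the negation's tableau closes; the branch above is one of them.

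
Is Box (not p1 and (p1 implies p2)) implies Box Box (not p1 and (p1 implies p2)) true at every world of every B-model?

Tableau for the negation not (Box (not p1 and (p1 implies p2)) implies Box Box (not p1 and (p1 implies p2))):
1. not (Box (not p1 and (p1 implies p2)) implies Box Box (not p1 and (p1 implies p2))), u
2. Box (not p1 and (p1 implies p2)), u
3. not Box Box (not p1 and (p1 implies p2)), u
4. not p1 and (p1 implies p2), u
5. not p1, u
6. p1 implies p2, u
7. p2, u
8. not Box (not p1 and (p1 implies p2)), v
9. not p1 and (p1 implies p2), v
10. not p1, v
11. p1 implies p2, v
12. p2, v
13. not (not p1 and (p1 implies p2)), w
14. not (p1 implies p2), w
15. p1, w
16. not p2, w
Accessibility: uRu, uRv, vRu, vRv, vRw, wRv, wRw
The negation has an open branch (countermodel exists).

No, not valid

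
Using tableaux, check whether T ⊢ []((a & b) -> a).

Tableau for the negation ~[]((a & b) -> a):
1. ~[]((a & b) -> a), u
2. ~((a & b) -> a), v   [~[]-rule on 1: fresh world v, uRv]
3. a & b, v   [~->-rule on 2]
4. ~a, v   [~->-rule on 2]
5. a, v   [&-rule on 3]
6. b, v   [&-rule on 3]
Accessibility: uRu, uRv, vRv
Branch closes: a and ~a both at v.
Every branch of the negation's tableau closes; the branch above is one of them.

Yes, valid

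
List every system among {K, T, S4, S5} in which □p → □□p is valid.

S4-tableau for the negation ¬(□p → □□p):
1. ¬(□p → □□p), 0
2. □p, 0
3. ¬□□p, 0
4. p, 0
5. ¬□p, 1
6. p, 1
7. ¬p, 2
8. p, 2
Accessibility: 0R0, 0R1, 0R2, 1R1, 1R2, 2R2
Branch closes: p and ¬p both at 2.
Every branch closes (one shown): valid in S4, hence also in S5 (every theorem of S4 is a theorem of S5).
T-tableau for the negation ¬(□p → □□p):
1. ¬(□p → □□p), 0
2. □p, 0
3. ¬□□p, 0
4. p, 0
5. ¬□p, 1
6. p, 1
7. ¬p, 2
Accessibility: 0R0, 0R1, 1R1, 1R2, 2R2
Complete open branch: countermodel on a T-frame, so not valid in T, nor in K (the same frame is also a K-frame).

S4, S5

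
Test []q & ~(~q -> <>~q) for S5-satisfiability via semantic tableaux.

Unsatisfiable

1. []q & ~(~q -> <>~q), u
2. []q, u   [&-rule on 1]
3. ~(~q -> <>~q), u   [&-rule on 1]
4. ~q, u   [~->-rule on 3]
5. ~<>~q, u   [~->-rule on 3]
6. q, u   [[]-rule on 2 via uRu]
Accessibility: uRu
Branch closes: q and ~q both at u.
(One branch shown.) All branches close.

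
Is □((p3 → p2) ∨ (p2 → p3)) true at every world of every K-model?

Tableau for the negation ¬□((p3 → p2) ∨ (p2 → p3)):
1. ¬□((p3 → p2) ∨ (p2 → p3)), u
2. ¬((p3 → p2) ∨ (p2 → p3)), v   [¬□-rule on 1: fresh world v, uRv]
3. ¬(p3 → p2), v   [¬∨-rule on 2]
4. ¬(p2 → p3), v   [¬∨-rule on 2]
5. p3, v   [¬→-rule on 3]
6. ¬p2, v   [¬→-rule on 3]
7. p2, v   [¬→-rule on 4]
8. ¬p3, v   [¬→-rule on 4]
Accessibility: uRv
Branch closes: p2 and ¬p2 both at v.
Every branch of the negation's tableau closes; the branch above is one of them.

Valid in K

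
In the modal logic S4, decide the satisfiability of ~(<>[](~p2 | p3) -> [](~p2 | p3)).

Yes, satisfiable

1. ~(<>[](~p2 | p3) -> [](~p2 | p3)), u
2. <>[](~p2 | p3), u
3. ~[](~p2 | p3), u
4. [](~p2 | p3), v
5. ~p2 | p3, v
6. p3, v
7. ~(~p2 | p3), w
8. p2, w
9. ~p3, w
Accessibility: uRu, uRv, uRw, vRv, wRw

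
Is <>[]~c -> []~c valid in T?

Invalid (countermodel exists)

Tableau for the negation ~(<>[]~c -> []~c):
1. ~(<>[]~c -> []~c), 0
2. <>[]~c, 0
3. ~[]~c, 0
4. []~c, 1
5. ~c, 1
6. c, 2
Accessibility: 0R0, 0R1, 0R2, 1R1, 2R2
The negation has an open branch (countermodel exists).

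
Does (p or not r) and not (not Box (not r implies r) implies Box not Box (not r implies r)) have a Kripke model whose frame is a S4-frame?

Satisfiable

1. (p or not r) and not (not Box (not r implies r) implies Box not Box (not r implies r)), u
2. p or not r, u
3. not (not Box (not r implies r) implies Box not Box (not r implies r)), u
4. not Box (not r implies r), u
5. not Box not Box (not r implies r), u
6. not r, u
7. not (not r implies r), v
8. not r, v
9. Box (not r implies r), w
10. not r implies r, w
11. r, w
Accessibility: uRu, uRv, uRw, vRv, wRw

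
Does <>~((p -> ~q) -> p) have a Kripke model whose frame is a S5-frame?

1. <>~((p -> ~q) -> p), u
2. ~((p -> ~q) -> p), v
3. p -> ~q, v
4. ~p, v
5. ~q, v
Accessibility: uRu, uRv, vRu, vRv

Satisfiable (open branch found)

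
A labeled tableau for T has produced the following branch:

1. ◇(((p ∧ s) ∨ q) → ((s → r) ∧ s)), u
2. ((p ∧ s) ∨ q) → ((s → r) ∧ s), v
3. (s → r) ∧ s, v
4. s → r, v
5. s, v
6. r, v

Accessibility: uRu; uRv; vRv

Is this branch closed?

Open

No world carries both an atom and its negation.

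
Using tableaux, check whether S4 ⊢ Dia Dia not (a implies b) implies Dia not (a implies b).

Tableau for the negation not (Dia Dia not (a implies b) implies Dia not (a implies b)):
1. not (Dia Dia not (a implies b) implies Dia not (a implies b)), w0
2. Dia Dia not (a implies b), w0
3. not Dia not (a implies b), w0
4. a implies b, w0
5. b, w0
6. Dia not (a implies b), w1
7. a implies b, w1
8. b, w1
9. not (a implies b), w2
10. a, w2
11. not b, w2
12. a implies b, w2
13. b, w2
Accessibility: w0Rw0, w0Rw1, w0Rw2, w1Rw1, w1Rw2, w2Rw2
Branch closes: b and not b both at w2.
Every branch of the negation's tableau closes; the branch above is one of them.

Yes, valid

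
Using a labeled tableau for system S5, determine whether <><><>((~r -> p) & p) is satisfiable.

1. <><><>((~r -> p) & p), w0
2. <><>((~r -> p) & p), w1
3. <>((~r -> p) & p), w2
4. (~r -> p) & p, w3
5. ~r -> p, w3
6. p, w3
Accessibility: w0Rw0, w0Rw1, w0Rw2, w0Rw3, w1Rw0, w1Rw1, w1Rw2, w1Rw3, w2Rw0, w2Rw1, w2Rw2, w2Rw3, w3Rw0, w3Rw1, w3Rw2, w3Rw3

Satisfiable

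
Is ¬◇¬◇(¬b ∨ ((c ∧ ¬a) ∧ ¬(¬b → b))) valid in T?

Tableau for the negation ◇¬◇(¬b ∨ ((c ∧ ¬a) ∧ ¬(¬b → b))):
1. ◇¬◇(¬b ∨ ((c ∧ ¬a) ∧ ¬(¬b → b))), u
2. ¬◇(¬b ∨ ((c ∧ ¬a) ∧ ¬(¬b → b))), v   [◇-rule on 1: fresh world v, uRv]
3. ¬(¬b ∨ ((c ∧ ¬a) ∧ ¬(¬b → b))), v   [¬◇-rule on 2 via vRv]
4. b, v   [¬∨-rule on 3]
5. ¬((c ∧ ¬a) ∧ ¬(¬b → b)), v   [¬∨-rule on 3]
6. ¬b → b, v   [¬∧-rule on 5 (branches; this branch)]
Accessibility: uRu, uRv, vRv
The negation has an open branch (countermodel exists).

No, not valid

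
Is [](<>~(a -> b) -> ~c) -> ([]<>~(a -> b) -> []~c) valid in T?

Tableau for the negation ~([](<>~(a -> b) -> ~c) -> ([]<>~(a -> b) -> []~c)):
1. ~([](<>~(a -> b) -> ~c) -> ([]<>~(a -> b) -> []~c)), w0
2. [](<>~(a -> b) -> ~c), w0
3. ~([]<>~(a -> b) -> []~c), w0
4. []<>~(a -> b), w0
5. ~[]~c, w0
6. <>~(a -> b) -> ~c, w0
7. <>~(a -> b), w0
8. ~c, w0
9. c, w1
10. <>~(a -> b) -> ~c, w1
11. <>~(a -> b), w1
12. ~<>~(a -> b), w1
13. a -> b, w1
14. b, w1
15. ~(a -> b), w2
16. a, w2
17. ~b, w2
18. <>~(a -> b) -> ~c, w2
19. <>~(a -> b), w2
20. ~c, w2
21. ~(a -> b), w3
22. a, w3
23. ~b, w3
24. a -> b, w3
25. b, w3
Accessibility: w0Rw0, w0Rw1, w0Rw2, w1Rw1, w1Rw3, w2Rw2, w3Rw3
Branch closes: b and ~b both at w3.
Every branch of the negation's tableau closes; the branch above is one of them.

Yes, valid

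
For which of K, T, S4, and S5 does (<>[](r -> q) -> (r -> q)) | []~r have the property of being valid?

S5

S4-tableau for the negation ~((<>[](r -> q) -> (r -> q)) | []~r):
1. ~((<>[](r -> q) -> (r -> q)) | []~r), u
2. ~(<>[](r -> q) -> (r -> q)), u   [~|-rule on 1]
3. ~[]~r, u   [~|-rule on 1]
4. <>[](r -> q), u   [~->-rule on 2]
5. ~(r -> q), u   [~->-rule on 2]
6. r, u   [~->-rule on 5]
7. ~q, u   [~->-rule on 5]
8. r, v   [~[]-rule on 3: fresh world v, uRv]
9. [](r -> q), w   [<>-rule on 4: fresh world w, uRw]
10. r -> q, w   [[]-rule on 9 via wRw]
11. q, w   [->-rule on 10 (branches; this branch)]
Accessibility: uRu, uRv, uRw, vRv, wRw
Complete open branch: countermodel on an S4-frame, so not valid in S4, nor in K, T (the same frame is also a K-frame and a T-frame).
S5-tableau for the negation ~((<>[](r -> q) -> (r -> q)) | []~r):
1. ~((<>[](r -> q) -> (r -> q)) | []~r), u
2. ~(<>[](r -> q) -> (r -> q)), u   [~|-rule on 1]
3. ~[]~r, u   [~|-rule on 1]
4. <>[](r -> q), u   [~->-rule on 2]
5. ~(r -> q), u   [~->-rule on 2]
6. r, u   [~->-rule on 5]
7. ~q, u   [~->-rule on 5]
8. r, v   [~[]-rule on 3: fresh world v, uRv]
9. [](r -> q), w   [<>-rule on 4: fresh world w, uRw]
10. r -> q, u   [[]-rule on 9 via wRu]
11. r -> q, v   [[]-rule on 9 via wRv]
12. r -> q, w   [[]-rule on 9 via wRw]
13. q, u   [->-rule on 10 (branches; this branch)]
Accessibility: uRu, uRv, uRw, vRu, vRv, vRw, wRu, wRv, wRw
Branch closes: q and ~q both at u.
Every branch closes (one shown): valid in S5.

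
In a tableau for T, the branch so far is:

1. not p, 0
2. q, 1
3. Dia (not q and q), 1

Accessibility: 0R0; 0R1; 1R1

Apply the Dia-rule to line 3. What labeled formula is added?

a fresh world 2 with 1R2, and not q and q at 2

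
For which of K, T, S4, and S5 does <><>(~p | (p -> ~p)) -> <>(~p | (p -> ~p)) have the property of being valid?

S4, S5

T-tableau for the negation ~(<><>(~p | (p -> ~p)) -> <>(~p | (p -> ~p))):
1. ~(<><>(~p | (p -> ~p)) -> <>(~p | (p -> ~p))), w0
2. <><>(~p | (p -> ~p)), w0   [~->-rule on 1]
3. ~<>(~p | (p -> ~p)), w0   [~->-rule on 1]
4. ~(~p | (p -> ~p)), w0   [~<>-rule on 3 via w0Rw0]
5. p, w0   [~|-rule on 4]
6. ~(p -> ~p), w0   [~|-rule on 4]
7. <>(~p | (p -> ~p)), w1   [<>-rule on 2: fresh world w1, w0Rw1]
8. ~(~p | (p -> ~p)), w1   [~<>-rule on 3 via w0Rw1]
9. p, w1   [~|-rule on 8]
10. ~(p -> ~p), w1   [~|-rule on 8]
11. ~p | (p -> ~p), w2   [<>-rule on 7: fresh world w2, w1Rw2]
12. p -> ~p, w2   [|-rule on 11 (branches; this branch)]
13. ~p, w2   [->-rule on 12 (branches; this branch)]
Accessibility: w0Rw0, w0Rw1, w1Rw1, w1Rw2, w2Rw2
Complete open branch: countermodel on a T-frame, so not valid in T, nor in K (the same frame is also a K-frame).
S4-tableau for the negation ~(<><>(~p | (p -> ~p)) -> <>(~p | (p -> ~p))):
1. ~(<><>(~p | (p -> ~p)) -> <>(~p | (p -> ~p))), w0
2. <><>(~p | (p -> ~p)), w0   [~->-rule on 1]
3. ~<>(~p | (p -> ~p)), w0   [~->-rule on 1]
4. ~(~p | (p -> ~p)), w0   [~<>-rule on 3 via w0Rw0]
5. p, w0   [~|-rule on 4]
6. ~(p -> ~p), w0   [~|-rule on 4]
7. <>(~p | (p -> ~p)), w1   [<>-rule on 2: fresh world w1, w0Rw1]
8. ~(~p | (p -> ~p)), w1   [~<>-rule on 3 via w0Rw1]
9. p, w1   [~|-rule on 8]
10. ~(p -> ~p), w1   [~|-rule on 8]
11. ~p | (p -> ~p), w2   [<>-rule on 7: fresh world w2, w1Rw2]
12. ~(~p | (p -> ~p)), w2   [~<>-rule on 3 via w0Rw2]
13. p, w2   [~|-rule on 12]
14. ~(p -> ~p), w2   [~|-rule on 12]
15. p -> ~p, w2   [|-rule on 11 (branches; this branch)]
16. ~p, w2   [->-rule on 15 (branches; this branch)]
Accessibility: w0Rw0, w0Rw1, w0Rw2, w1Rw1, w1Rw2, w2Rw2
Branch closes: p and ~p both at w2.
Every branch closes (one shown): valid in S4, hence also in S5 (every theorem of S4 is a theorem of S5).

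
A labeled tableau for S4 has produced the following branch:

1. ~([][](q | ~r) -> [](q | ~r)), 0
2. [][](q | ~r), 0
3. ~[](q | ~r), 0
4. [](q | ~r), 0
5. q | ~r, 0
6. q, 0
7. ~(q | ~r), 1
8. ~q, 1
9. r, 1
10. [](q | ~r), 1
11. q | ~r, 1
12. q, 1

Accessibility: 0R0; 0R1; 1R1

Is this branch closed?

Both q and ~q appear at 1.

Yes, closed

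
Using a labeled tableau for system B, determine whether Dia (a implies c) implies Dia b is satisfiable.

1. Dia (a implies c) implies Dia b, w0
2. Dia b, w0
3. b, w1
Accessibility: w0Rw0, w0Rw1, w1Rw0, w1Rw1

Satisfiable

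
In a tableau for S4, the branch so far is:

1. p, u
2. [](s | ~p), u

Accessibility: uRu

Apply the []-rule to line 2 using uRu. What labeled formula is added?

s | ~p, u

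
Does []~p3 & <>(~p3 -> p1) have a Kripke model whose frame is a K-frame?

1. []~p3 & <>(~p3 -> p1), 0
2. []~p3, 0   [&-rule on 1]
3. <>(~p3 -> p1), 0   [&-rule on 1]
4. ~p3 -> p1, 1   [<>-rule on 3: fresh world 1, 0R1]
5. ~p3, 1   [[]-rule on 2 via 0R1]
6. p1, 1   [->-rule on 4 (branches; this branch)]
Accessibility: 0R1

Satisfiable (open branch found)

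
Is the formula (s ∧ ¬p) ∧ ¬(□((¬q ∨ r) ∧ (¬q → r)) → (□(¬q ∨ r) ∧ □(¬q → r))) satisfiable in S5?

1. (s ∧ ¬p) ∧ ¬(□((¬q ∨ r) ∧ (¬q → r)) → (□(¬q ∨ r) ∧ □(¬q → r))), u
2. s ∧ ¬p, u
3. ¬(□((¬q ∨ r) ∧ (¬q → r)) → (□(¬q ∨ r) ∧ □(¬q → r))), u
4. s, u
5. ¬p, u
6. □((¬q ∨ r) ∧ (¬q → r)), u
7. ¬(□(¬q ∨ r) ∧ □(¬q → r)), u
8. (¬q ∨ r) ∧ (¬q → r), u
9. ¬q ∨ r, u
10. ¬q → r, u
11. ¬□(¬q → r), u
12. r, u
13. ¬(¬q → r), v
14. ¬q, v
15. ¬r, v
16. (¬q ∨ r) ∧ (¬q → r), v
17. ¬q ∨ r, v
18. ¬q → r, v
19. r, v
Accessibility: uRu, uRv, vRu, vRv
Branch closes: r and ¬r both at v.
Every branch closes; the branch above is one of them.

Unsatisfiable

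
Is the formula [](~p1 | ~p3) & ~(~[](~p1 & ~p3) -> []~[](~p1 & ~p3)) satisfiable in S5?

No, unsatisfiable

1. [](~p1 | ~p3) & ~(~[](~p1 & ~p3) -> []~[](~p1 & ~p3)), w0
2. [](~p1 | ~p3), w0
3. ~(~[](~p1 & ~p3) -> []~[](~p1 & ~p3)), w0
4. ~[](~p1 & ~p3), w0
5. ~[]~[](~p1 & ~p3), w0
6. ~p1 | ~p3, w0
7. ~p3, w0
8. ~(~p1 & ~p3), w1
9. ~p1 | ~p3, w1
10. p3, w1
11. ~p1, w1
12. [](~p1 & ~p3), w2
13. ~p1 | ~p3, w2
14. ~p1 & ~p3, w0
15. ~p1, w0
16. ~p1 & ~p3, w1
17. ~p3, w1
Accessibility: w0Rw0, w0Rw1, w0Rw2, w1Rw0, w1Rw1, w1Rw2, w2Rw0, w2Rw1, w2Rw2
Branch closes: p3 and ~p3 both at w1.
Every branch closes; the branch above is one of them.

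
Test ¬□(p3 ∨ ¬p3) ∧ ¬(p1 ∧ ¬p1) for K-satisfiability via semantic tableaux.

Unsatisfiable

1. ¬□(p3 ∨ ¬p3) ∧ ¬(p1 ∧ ¬p1), u
2. ¬□(p3 ∨ ¬p3), u
3. ¬(p1 ∧ ¬p1), u
4. p1, u
5. ¬(p3 ∨ ¬p3), v
6. ¬p3, v
7. p3, v
Accessibility: uRv
Branch closes: p3 and ¬p3 both at v.
(One branch shown.) All branches close.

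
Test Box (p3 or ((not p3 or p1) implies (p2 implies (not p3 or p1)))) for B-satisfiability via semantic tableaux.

Satisfiable (open branch found)

1. Box (p3 or ((not p3 or p1) implies (p2 implies (not p3 or p1)))), w0
2. p3 or ((not p3 or p1) implies (p2 implies (not p3 or p1))), w0   [Box-rule on 1 via w0Rw0]
3. (not p3 or p1) implies (p2 implies (not p3 or p1)), w0   [or-rule on 2 (branches; this branch)]
4. p2 implies (not p3 or p1), w0   [implies-rule on 3 (branches; this branch)]
5. not p3 or p1, w0   [implies-rule on 4 (branches; this branch)]
6. p1, w0   [or-rule on 5 (branches; this branch)]
Accessibility: w0Rw0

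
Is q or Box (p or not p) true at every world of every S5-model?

Tableau for the negation not (q or Box (p or not p)):
1. not (q or Box (p or not p)), w0
2. not q, w0   [neg-or-rule on 1]
3. not Box (p or not p), w0   [neg-or-rule on 1]
4. not (p or not p), w1   [neg-Box-rule on 3: fresh world w1, w0Rw1]
5. not p, w1   [neg-or-rule on 4]
6. p, w1   [neg-or-rule on 4]
Accessibility: w0Rw0, w0Rw1, w1Rw0, w1Rw1
Branch closes: p and not p both at w1.
All branches of the negation close; one closing branch shown above.

Yes, valid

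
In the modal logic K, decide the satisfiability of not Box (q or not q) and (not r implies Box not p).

1. not Box (q or not q) and (not r implies Box not p), w0
2. not Box (q or not q), w0
3. not r implies Box not p, w0
4. Box not p, w0
5. not (q or not q), w1
6. not q, w1
7. q, w1
Accessibility: w0Rw1
Branch closes: q and not q both at w1.
All branches of the tableau close; one closing branch shown above.

Unsatisfiable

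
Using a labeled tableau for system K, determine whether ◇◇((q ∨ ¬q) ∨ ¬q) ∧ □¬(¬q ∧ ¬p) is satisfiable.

1. ◇◇((q ∨ ¬q) ∨ ¬q) ∧ □¬(¬q ∧ ¬p), w0
2. ◇◇((q ∨ ¬q) ∨ ¬q), w0
3. □¬(¬q ∧ ¬p), w0
4. ◇((q ∨ ¬q) ∨ ¬q), w1
5. ¬(¬q ∧ ¬p), w1
6. p, w1
7. (q ∨ ¬q) ∨ ¬q, w2
8. ¬q, w2
Accessibility: w0Rw1, w1Rw2

Satisfiable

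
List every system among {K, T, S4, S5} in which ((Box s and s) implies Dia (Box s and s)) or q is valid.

T, S4, S5

T-tableau for the negation not (((Box s and s) implies Dia (Box s and s)) or q):
1. not (((Box s and s) implies Dia (Box s and s)) or q), 0
2. not ((Box s and s) implies Dia (Box s and s)), 0   [neg-or-rule on 1]
3. not q, 0   [neg-or-rule on 1]
4. Box s and s, 0   [neg-implies-rule on 2]
5. not Dia (Box s and s), 0   [neg-implies-rule on 2]
6. Box s, 0   [and-rule on 4]
7. s, 0   [and-rule on 4]
8. not (Box s and s), 0   [neg-Dia-rule on 5 via 0R0]
9. not Box s, 0   [neg-and-rule on 8 (branches; this branch)]
10. not s, 1   [neg-Box-rule on 9: fresh world 1, 0R1]
11. not (Box s and s), 1   [neg-Dia-rule on 5 via 0R1]
12. s, 1   [Box-rule on 6 via 0R1]
Accessibility: 0R0, 0R1, 1R1
Branch closes: s and not s both at 1.
Every branch closes (one shown): valid in T, hence also in S4, S5 (every theorem of T is a theorem of S4 and S5).
K-tableau for the negation not (((Box s and s) implies Dia (Box s and s)) or q):
1. not (((Box s and s) implies Dia (Box s and s)) or q), 0
2. not ((Box s and s) implies Dia (Box s and s)), 0   [neg-or-rule on 1]
3. not q, 0   [neg-or-rule on 1]
4. Box s and s, 0   [neg-implies-rule on 2]
5. not Dia (Box s and s), 0   [neg-implies-rule on 2]
6. Box s, 0   [and-rule on 4]
7. s, 0   [and-rule on 4]
Complete open branch: countermodel on a K-frame, so not valid in K.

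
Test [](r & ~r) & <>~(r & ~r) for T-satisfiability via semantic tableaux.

1. [](r & ~r) & <>~(r & ~r), u
2. [](r & ~r), u
3. <>~(r & ~r), u
4. r & ~r, u
5. r, u
6. ~r, u
Accessibility: uRu
Branch closes: r and ~r both at u.
(One branch shown.) All branches close.

Unsatisfiable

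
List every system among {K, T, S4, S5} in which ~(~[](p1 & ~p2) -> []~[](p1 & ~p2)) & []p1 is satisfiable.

S4-tableau for the formula:
1. ~(~[](p1 & ~p2) -> []~[](p1 & ~p2)) & []p1, 0
2. ~(~[](p1 & ~p2) -> []~[](p1 & ~p2)), 0
3. []p1, 0
4. ~[](p1 & ~p2), 0
5. ~[]~[](p1 & ~p2), 0
6. p1, 0
7. ~(p1 & ~p2), 1
8. p1, 1
9. p2, 1
10. [](p1 & ~p2), 2
11. p1, 2
12. p1 & ~p2, 2
13. ~p2, 2
Accessibility: 0R0, 0R1, 0R2, 1R1, 2R2
Complete open branch: satisfiable in S4, hence also in K, T (this S4-model is also a K-model and a T-model).
S5-tableau for the formula:
1. ~(~[](p1 & ~p2) -> []~[](p1 & ~p2)) & []p1, 0
2. ~(~[](p1 & ~p2) -> []~[](p1 & ~p2)), 0
3. []p1, 0
4. ~[](p1 & ~p2), 0
5. ~[]~[](p1 & ~p2), 0
6. p1, 0
7. ~(p1 & ~p2), 1
8. p1, 1
9. p2, 1
10. [](p1 & ~p2), 2
11. p1, 2
12. p1 & ~p2, 0
13. ~p2, 0
14. p1 & ~p2, 1
15. ~p2, 1
Accessibility: 0R0, 0R1, 0R2, 1R0, 1R1, 1R2, 2R0, 2R1, 2R2
Branch closes: p2 and ~p2 both at 1.
Every branch closes (one shown): unsatisfiable in S5.

K, T, S4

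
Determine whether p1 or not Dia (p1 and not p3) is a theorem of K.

Tableau for the negation not (p1 or not Dia (p1 and not p3)):
1. not (p1 or not Dia (p1 and not p3)), u
2. not p1, u   [neg-or-rule on 1]
3. Dia (p1 and not p3), u   [neg-or-rule on 1]
4. p1 and not p3, v   [Dia-rule on 3: fresh world v, uRv]
5. p1, v   [and-rule on 4]
6. not p3, v   [and-rule on 4]
Accessibility: uRv
The negation has an open branch (countermodel exists).

Invalid (countermodel exists)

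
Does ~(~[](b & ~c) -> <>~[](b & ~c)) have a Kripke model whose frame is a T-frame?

1. ~(~[](b & ~c) -> <>~[](b & ~c)), 0
2. ~[](b & ~c), 0   [~->-rule on 1]
3. ~<>~[](b & ~c), 0   [~->-rule on 1]
4. [](b & ~c), 0   [~<>-rule on 3 via 0R0]
5. b & ~c, 0   [[]-rule on 4 via 0R0]
6. b, 0   [&-rule on 5]
7. ~c, 0   [&-rule on 5]
8. ~(b & ~c), 1   [~[]-rule on 2: fresh world 1, 0R1]
9. [](b & ~c), 1   [~<>-rule on 3 via 0R1]
10. b & ~c, 1   [[]-rule on 4 via 0R1]
11. b, 1   [&-rule on 10]
12. ~c, 1   [&-rule on 10]
13. c, 1   [~&-rule on 8 (branches; this branch)]
Accessibility: 0R0, 0R1, 1R1
Branch closes: c and ~c both at 1.
All branches of the tableau close; one closing branch shown above.

Unsatisfiable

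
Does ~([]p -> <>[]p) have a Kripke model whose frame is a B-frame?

1. ~([]p -> <>[]p), u
2. []p, u
3. ~<>[]p, u
4. p, u
5. ~[]p, u
6. ~p, v
7. p, v
Accessibility: uRu, uRv, vRu, vRv
Branch closes: p and ~p both at v.
Every branch closes; the branch above is one of them.

No, unsatisfiable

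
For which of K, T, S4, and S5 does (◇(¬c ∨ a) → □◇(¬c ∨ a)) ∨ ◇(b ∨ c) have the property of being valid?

T-tableau for the negation ¬((◇(¬c ∨ a) → □◇(¬c ∨ a)) ∨ ◇(b ∨ c)):
1. ¬((◇(¬c ∨ a) → □◇(¬c ∨ a)) ∨ ◇(b ∨ c)), w0
2. ¬(◇(¬c ∨ a) → □◇(¬c ∨ a)), w0   [¬∨-rule on 1]
3. ¬◇(b ∨ c), w0   [¬∨-rule on 1]
4. ◇(¬c ∨ a), w0   [¬→-rule on 2]
5. ¬□◇(¬c ∨ a), w0   [¬→-rule on 2]
6. ¬(b ∨ c), w0   [¬◇-rule on 3 via w0Rw0]
7. ¬b, w0   [¬∨-rule on 6]
8. ¬c, w0   [¬∨-rule on 6]
9. ¬c ∨ a, w1   [◇-rule on 4: fresh world w1, w0Rw1]
10. ¬(b ∨ c), w1   [¬◇-rule on 3 via w0Rw1]
11. ¬b, w1   [¬∨-rule on 10]
12. ¬c, w1   [¬∨-rule on 10]
13. a, w1   [∨-rule on 9 (branches; this branch)]
14. ¬◇(¬c ∨ a), w2   [¬□-rule on 5: fresh world w2, w0Rw2]
15. ¬(b ∨ c), w2   [¬◇-rule on 3 via w0Rw2]
16. ¬b, w2   [¬∨-rule on 15]
17. ¬c, w2   [¬∨-rule on 15]
18. ¬(¬c ∨ a), w2   [¬◇-rule on 14 via w2Rw2]
19. c, w2   [¬∨-rule on 18]
20. ¬a, w2   [¬∨-rule on 18]
Accessibility: w0Rw0, w0Rw1, w0Rw2, w1Rw1, w2Rw2
Branch closes: c and ¬c both at w2.
Every branch closes (one shown): valid in T, hence also in S4, S5 (every theorem of T is a theorem of S4 and S5).
K-tableau for the negation ¬((◇(¬c ∨ a) → □◇(¬c ∨ a)) ∨ ◇(b ∨ c)):
1. ¬((◇(¬c ∨ a) → □◇(¬c ∨ a)) ∨ ◇(b ∨ c)), w0
2. ¬(◇(¬c ∨ a) → □◇(¬c ∨ a)), w0   [¬∨-rule on 1]
3. ¬◇(b ∨ c), w0   [¬∨-rule on 1]
4. ◇(¬c ∨ a), w0   [¬→-rule on 2]
5. ¬□◇(¬c ∨ a), w0   [¬→-rule on 2]
6. ¬c ∨ a, w1   [◇-rule on 4: fresh world w1, w0Rw1]
7. ¬(b ∨ c), w1   [¬◇-rule on 3 via w0Rw1]
8. ¬b, w1   [¬∨-rule on 7]
9. ¬c, w1   [¬∨-rule on 7]
10. a, w1   [∨-rule on 6 (branches; this branch)]
11. ¬◇(¬c ∨ a), w2   [¬□-rule on 5: fresh world w2, w0Rw2]
12. ¬(b ∨ c), w2   [¬◇-rule on 3 via w0Rw2]
13. ¬b, w2   [¬∨-rule on 12]
14. ¬c, w2   [¬∨-rule on 12]
Accessibility: w0Rw1, w0Rw2
Complete open branch: countermodel on a K-frame, so not valid in K.

T, S4, S5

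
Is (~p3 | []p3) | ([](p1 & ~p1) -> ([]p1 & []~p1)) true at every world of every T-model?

Tableau for the negation ~((~p3 | []p3) | ([](p1 & ~p1) -> ([]p1 & []~p1))):
1. ~((~p3 | []p3) | ([](p1 & ~p1) -> ([]p1 & []~p1))), 0
2. ~(~p3 | []p3), 0   [~|-rule on 1]
3. ~([](p1 & ~p1) -> ([]p1 & []~p1)), 0   [~|-rule on 1]
4. p3, 0   [~|-rule on 2]
5. ~[]p3, 0   [~|-rule on 2]
6. [](p1 & ~p1), 0   [~->-rule on 3]
7. ~([]p1 & []~p1), 0   [~->-rule on 3]
8. p1 & ~p1, 0   [[]-rule on 6 via 0R0]
9. p1, 0   [&-rule on 8]
10. ~p1, 0   [&-rule on 8]
Accessibility: 0R0
Branch closes: p1 and ~p1 both at 0.
Every branch of the negation's tableau closes; the branch above is one of them.

Valid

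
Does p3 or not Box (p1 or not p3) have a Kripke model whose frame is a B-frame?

1. p3 or not Box (p1 or not p3), u
2. not Box (p1 or not p3), u   [or-rule on 1 (branches; this branch)]
3. not (p1 or not p3), v   [neg-Box-rule on 2: fresh world v, uRv]
4. not p1, v   [neg-or-rule on 3]
5. p3, v   [neg-or-rule on 3]
Accessibility: uRu, uRv, vRu, vRv

Yes, satisfiable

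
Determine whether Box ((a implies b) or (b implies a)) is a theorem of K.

Valid in K

Tableau for the negation not Box ((a implies b) or (b implies a)):
1. not Box ((a implies b) or (b implies a)), u
2. not ((a implies b) or (b implies a)), v
3. not (a implies b), v
4. not (b implies a), v
5. a, v
6. not b, v
7. b, v
8. not a, v
Accessibility: uRv
Branch closes: b and not b both at v.
All branches of the negation close; one closing branch shown above.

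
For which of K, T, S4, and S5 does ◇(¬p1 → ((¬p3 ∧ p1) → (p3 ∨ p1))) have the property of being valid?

T-tableau for the negation ¬◇(¬p1 → ((¬p3 ∧ p1) → (p3 ∨ p1))):
1. ¬◇(¬p1 → ((¬p3 ∧ p1) → (p3 ∨ p1))), u
2. ¬(¬p1 → ((¬p3 ∧ p1) → (p3 ∨ p1))), u
3. ¬p1, u
4. ¬((¬p3 ∧ p1) → (p3 ∨ p1)), u
5. ¬p3 ∧ p1, u
6. ¬(p3 ∨ p1), u
7. ¬p3, u
8. p1, u
Accessibility: uRu
Branch closes: p1 and ¬p1 both at u.
Every branch closes (one shown): valid in T, hence also in S4, S5 (every theorem of T is a theorem of S4 and S5).
K-tableau for the negation ¬◇(¬p1 → ((¬p3 ∧ p1) → (p3 ∨ p1))):
1. ¬◇(¬p1 → ((¬p3 ∧ p1) → (p3 ∨ p1))), u
Complete open branch: countermodel on a K-frame, so not valid in K.

T, S4, S5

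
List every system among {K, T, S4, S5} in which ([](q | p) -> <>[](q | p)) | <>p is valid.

T, S4, S5

K-tableau for the negation ~(([](q | p) -> <>[](q | p)) | <>p):
1. ~(([](q | p) -> <>[](q | p)) | <>p), w0
2. ~([](q | p) -> <>[](q | p)), w0
3. ~<>p, w0
4. [](q | p), w0
5. ~<>[](q | p), w0
Complete open branch: countermodel on a K-frame, so not valid in K.
T-tableau for the negation ~(([](q | p) -> <>[](q | p)) | <>p):
1. ~(([](q | p) -> <>[](q | p)) | <>p), w0
2. ~([](q | p) -> <>[](q | p)), w0
3. ~<>p, w0
4. [](q | p), w0
5. ~<>[](q | p), w0
6. ~p, w0
7. q | p, w0
8. ~[](q | p), w0
9. q, w0
10. ~(q | p), w1
11. ~q, w1
12. ~p, w1
13. q | p, w1
14. ~[](q | p), w1
15. p, w1
Accessibility: w0Rw0, w0Rw1, w1Rw1
Branch closes: p and ~p both at w1.
Every branch closes (one shown): valid in T, hence also in S4, S5 (every theorem of T is a theorem of S4 and S5).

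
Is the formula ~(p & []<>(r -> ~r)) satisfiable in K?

1. ~(p & []<>(r -> ~r)), 0
2. ~[]<>(r -> ~r), 0   [~&-rule on 1 (branches; this branch)]
3. ~<>(r -> ~r), 1   [~[]-rule on 2: fresh world 1, 0R1]
Accessibility: 0R1

Satisfiable (open branch found)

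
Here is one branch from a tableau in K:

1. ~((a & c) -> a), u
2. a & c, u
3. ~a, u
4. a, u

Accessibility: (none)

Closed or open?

Closed

Both a and ~a appear at u.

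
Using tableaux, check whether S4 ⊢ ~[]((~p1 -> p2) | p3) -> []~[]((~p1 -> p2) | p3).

Tableau for the negation ~(~[]((~p1 -> p2) | p3) -> []~[]((~p1 -> p2) | p3)):
1. ~(~[]((~p1 -> p2) | p3) -> []~[]((~p1 -> p2) | p3)), 0
2. ~[]((~p1 -> p2) | p3), 0
3. ~[]~[]((~p1 -> p2) | p3), 0
4. ~((~p1 -> p2) | p3), 1
5. ~(~p1 -> p2), 1
6. ~p3, 1
7. ~p1, 1
8. ~p2, 1
9. []((~p1 -> p2) | p3), 2
10. (~p1 -> p2) | p3, 2
11. p3, 2
Accessibility: 0R0, 0R1, 0R2, 1R1, 2R2
The negation has an open branch (countermodel exists).

Not valid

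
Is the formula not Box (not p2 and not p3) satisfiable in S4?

1. not Box (not p2 and not p3), 0
2. not (not p2 and not p3), 1
3. p3, 1
Accessibility: 0R0, 0R1, 1R1

Satisfiable (open branch found)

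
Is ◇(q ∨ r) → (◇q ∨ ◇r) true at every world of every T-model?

Yes, valid

Tableau for the negation ¬(◇(q ∨ r) → (◇q ∨ ◇r)):
1. ¬(◇(q ∨ r) → (◇q ∨ ◇r)), w0
2. ◇(q ∨ r), w0
3. ¬(◇q ∨ ◇r), w0
4. ¬◇q, w0
5. ¬◇r, w0
6. ¬q, w0
7. ¬r, w0
8. q ∨ r, w1
9. ¬q, w1
10. ¬r, w1
11. r, w1
Accessibility: w0Rw0, w0Rw1, w1Rw1
Branch closes: r and ¬r both at w1.
All branches of the negation close; one closing branch shown above.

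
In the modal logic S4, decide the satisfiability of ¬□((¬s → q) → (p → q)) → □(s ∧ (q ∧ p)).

Yes, satisfiable

1. ¬□((¬s → q) → (p → q)) → □(s ∧ (q ∧ p)), 0
2. □(s ∧ (q ∧ p)), 0
3. s ∧ (q ∧ p), 0
4. s, 0
5. q ∧ p, 0
6. q, 0
7. p, 0
Accessibility: 0R0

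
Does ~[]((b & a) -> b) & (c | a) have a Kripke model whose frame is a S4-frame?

No, unsatisfiable

1. ~[]((b & a) -> b) & (c | a), w0
2. ~[]((b & a) -> b), w0
3. c | a, w0
4. a, w0
5. ~((b & a) -> b), w1
6. b & a, w1
7. ~b, w1
8. b, w1
9. a, w1
Accessibility: w0Rw0, w0Rw1, w1Rw1
Branch closes: b and ~b both at w1.
Every branch closes; the branch above is one of them.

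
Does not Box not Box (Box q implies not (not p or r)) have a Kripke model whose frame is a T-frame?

1. not Box not Box (Box q implies not (not p or r)), 0
2. Box (Box q implies not (not p or r)), 1
3. Box q implies not (not p or r), 1
4. not (not p or r), 1
5. p, 1
6. not r, 1
Accessibility: 0R0, 0R1, 1R1

Satisfiable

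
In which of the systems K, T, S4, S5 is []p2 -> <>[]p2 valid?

T, S4, S5

K-tableau for the negation ~([]p2 -> <>[]p2):
1. ~([]p2 -> <>[]p2), w0
2. []p2, w0   [~->-rule on 1]
3. ~<>[]p2, w0   [~->-rule on 1]
Complete open branch: countermodel on a K-frame, so not valid in K.
T-tableau for the negation ~([]p2 -> <>[]p2):
1. ~([]p2 -> <>[]p2), w0
2. []p2, w0   [~->-rule on 1]
3. ~<>[]p2, w0   [~->-rule on 1]
4. p2, w0   [[]-rule on 2 via w0Rw0]
5. ~[]p2, w0   [~<>-rule on 3 via w0Rw0]
6. ~p2, w1   [~[]-rule on 5: fresh world w1, w0Rw1]
7. p2, w1   [[]-rule on 2 via w0Rw1]
Accessibility: w0Rw0, w0Rw1, w1Rw1
Branch closes: p2 and ~p2 both at w1.
Every branch closes (one shown): valid in T, hence also in S4, S5 (every theorem of T is a theorem of S4 and S5).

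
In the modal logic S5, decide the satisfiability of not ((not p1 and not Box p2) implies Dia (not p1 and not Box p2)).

1. not ((not p1 and not Box p2) implies Dia (not p1 and not Box p2)), w0
2. not p1 and not Box p2, w0
3. not Dia (not p1 and not Box p2), w0
4. not p1, w0
5. not Box p2, w0
6. not (not p1 and not Box p2), w0
7. Box p2, w0
8. p2, w0
9. not p2, w1
10. not (not p1 and not Box p2), w1
11. p2, w1
Accessibility: w0Rw0, w0Rw1, w1Rw0, w1Rw1
Branch closes: p2 and not p2 both at w1.
All branches of the tableau close; one closing branch shown above.

No, unsatisfiable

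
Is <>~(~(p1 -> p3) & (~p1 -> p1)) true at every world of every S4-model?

Invalid (countermodel exists)

Tableau for the negation ~<>~(~(p1 -> p3) & (~p1 -> p1)):
1. ~<>~(~(p1 -> p3) & (~p1 -> p1)), 0
2. ~(p1 -> p3) & (~p1 -> p1), 0
3. ~(p1 -> p3), 0
4. ~p1 -> p1, 0
5. p1, 0
6. ~p3, 0
Accessibility: 0R0
The negation has an open branch (countermodel exists).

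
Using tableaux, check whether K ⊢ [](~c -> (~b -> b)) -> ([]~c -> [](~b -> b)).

Valid in K

Tableau for the negation ~([](~c -> (~b -> b)) -> ([]~c -> [](~b -> b))):
1. ~([](~c -> (~b -> b)) -> ([]~c -> [](~b -> b))), u
2. [](~c -> (~b -> b)), u
3. ~([]~c -> [](~b -> b)), u
4. []~c, u
5. ~[](~b -> b), u
6. ~(~b -> b), v
7. ~b, v
8. ~c -> (~b -> b), v
9. ~c, v
10. ~b -> b, v
11. b, v
Accessibility: uRv
Branch closes: b and ~b both at v.
All branches of the negation close; one closing branch shown above.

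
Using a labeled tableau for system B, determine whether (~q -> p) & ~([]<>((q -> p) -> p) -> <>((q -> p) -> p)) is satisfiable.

1. (~q -> p) & ~([]<>((q -> p) -> p) -> <>((q -> p) -> p)), u
2. ~q -> p, u
3. ~([]<>((q -> p) -> p) -> <>((q -> p) -> p)), u
4. []<>((q -> p) -> p), u
5. ~<>((q -> p) -> p), u
6. <>((q -> p) -> p), u
7. ~((q -> p) -> p), u
8. q -> p, u
9. ~p, u
10. q, u
11. p, u
Accessibility: uRu
Branch closes: p and ~p both at u.
(One branch shown.) All branches close.

Unsatisfiable (every branch closes)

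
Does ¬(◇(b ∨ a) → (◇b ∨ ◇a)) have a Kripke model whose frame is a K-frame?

Unsatisfiable

1. ¬(◇(b ∨ a) → (◇b ∨ ◇a)), w0
2. ◇(b ∨ a), w0
3. ¬(◇b ∨ ◇a), w0
4. ¬◇b, w0
5. ¬◇a, w0
6. b ∨ a, w1
7. ¬b, w1
8. ¬a, w1
9. a, w1
Accessibility: w0Rw1
Branch closes: a and ¬a both at w1.
Every branch closes; the branch above is one of them.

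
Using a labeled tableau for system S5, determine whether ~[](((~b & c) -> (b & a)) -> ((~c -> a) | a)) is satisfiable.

Satisfiable (open branch found)

1. ~[](((~b & c) -> (b & a)) -> ((~c -> a) | a)), 0
2. ~(((~b & c) -> (b & a)) -> ((~c -> a) | a)), 1
3. (~b & c) -> (b & a), 1
4. ~((~c -> a) | a), 1
5. ~(~c -> a), 1
6. ~a, 1
7. ~c, 1
8. ~(~b & c), 1
Accessibility: 0R0, 0R1, 1R0, 1R1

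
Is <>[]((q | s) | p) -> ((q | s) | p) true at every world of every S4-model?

Tableau for the negation ~(<>[]((q | s) | p) -> ((q | s) | p)):
1. ~(<>[]((q | s) | p) -> ((q | s) | p)), w0
2. <>[]((q | s) | p), w0
3. ~((q | s) | p), w0
4. ~(q | s), w0
5. ~p, w0
6. ~q, w0
7. ~s, w0
8. []((q | s) | p), w1
9. (q | s) | p, w1
10. p, w1
Accessibility: w0Rw0, w0Rw1, w1Rw1
The negation has an open branch (countermodel exists).

No, not valid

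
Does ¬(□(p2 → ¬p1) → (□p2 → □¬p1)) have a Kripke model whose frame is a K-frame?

1. ¬(□(p2 → ¬p1) → (□p2 → □¬p1)), 0
2. □(p2 → ¬p1), 0
3. ¬(□p2 → □¬p1), 0
4. □p2, 0
5. ¬□¬p1, 0
6. p1, 1
7. p2 → ¬p1, 1
8. p2, 1
9. ¬p1, 1
Accessibility: 0R1
Branch closes: p1 and ¬p1 both at 1.
Every branch closes; the branch above is one of them.

Unsatisfiable (every branch closes)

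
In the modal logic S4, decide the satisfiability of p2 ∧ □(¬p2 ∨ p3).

Yes, satisfiable

1. p2 ∧ □(¬p2 ∨ p3), u
2. p2, u   [∧-rule on 1]
3. □(¬p2 ∨ p3), u   [∧-rule on 1]
4. ¬p2 ∨ p3, u   [□-rule on 3 via uRu]
5. p3, u   [∨-rule on 4 (branches; this branch)]
Accessibility: uRu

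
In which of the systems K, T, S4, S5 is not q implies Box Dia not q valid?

S5

S5-tableau for the negation not (not q implies Box Dia not q):
1. not (not q implies Box Dia not q), 0
2. not q, 0
3. not Box Dia not q, 0
4. not Dia not q, 1
5. q, 0
Accessibility: 0R0, 0R1, 1R0, 1R1
Branch closes: q and not q both at 0.
Every branch closes (one shown): valid in S5.
S4-tableau for the negation not (not q implies Box Dia not q):
1. not (not q implies Box Dia not q), 0
2. not q, 0
3. not Box Dia not q, 0
4. not Dia not q, 1
5. q, 1
Accessibility: 0R0, 0R1, 1R1
Complete open branch: countermodel on an S4-frame, so not valid in S4, nor in K, T (the same frame is also a K-frame and a T-frame).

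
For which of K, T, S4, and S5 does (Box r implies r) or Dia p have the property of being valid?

T, S4, S5

K-tableau for the negation not ((Box r implies r) or Dia p):
1. not ((Box r implies r) or Dia p), w0
2. not (Box r implies r), w0
3. not Dia p, w0
4. Box r, w0
5. not r, w0
Complete open branch: countermodel on a K-frame, so not valid in K.
T-tableau for the negation not ((Box r implies r) or Dia p):
1. not ((Box r implies r) or Dia p), w0
2. not (Box r implies r), w0
3. not Dia p, w0
4. Box r, w0
5. not r, w0
6. not p, w0
7. r, w0
Accessibility: w0Rw0
Branch closes: r and not r both at w0.
Every branch closes (one shown): valid in T, hence also in S4, S5 (every theorem of T is a theorem of S4 and S5).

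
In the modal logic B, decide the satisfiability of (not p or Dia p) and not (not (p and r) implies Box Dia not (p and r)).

1. (not p or Dia p) and not (not (p and r) implies Box Dia not (p and r)), 0
2. not p or Dia p, 0
3. not (not (p and r) implies Box Dia not (p and r)), 0
4. not (p and r), 0
5. not Box Dia not (p and r), 0
6. Dia p, 0
7. not r, 0
8. not Dia not (p and r), 1
9. p and r, 0
10. p, 0
11. r, 0
Accessibility: 0R0, 0R1, 1R0, 1R1
Branch closes: r and not r both at 0.
All branches of the tableau close; one closing branch shown above.

Unsatisfiable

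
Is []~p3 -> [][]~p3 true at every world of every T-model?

Invalid (countermodel exists)

Tableau for the negation ~([]~p3 -> [][]~p3):
1. ~([]~p3 -> [][]~p3), 0
2. []~p3, 0   [~->-rule on 1]
3. ~[][]~p3, 0   [~->-rule on 1]
4. ~p3, 0   [[]-rule on 2 via 0R0]
5. ~[]~p3, 1   [~[]-rule on 3: fresh world 1, 0R1]
6. ~p3, 1   [[]-rule on 2 via 0R1]
7. p3, 2   [~[]-rule on 5: fresh world 2, 1R2]
Accessibility: 0R0, 0R1, 1R1, 1R2, 2R2
The negation has an open branch (countermodel exists).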